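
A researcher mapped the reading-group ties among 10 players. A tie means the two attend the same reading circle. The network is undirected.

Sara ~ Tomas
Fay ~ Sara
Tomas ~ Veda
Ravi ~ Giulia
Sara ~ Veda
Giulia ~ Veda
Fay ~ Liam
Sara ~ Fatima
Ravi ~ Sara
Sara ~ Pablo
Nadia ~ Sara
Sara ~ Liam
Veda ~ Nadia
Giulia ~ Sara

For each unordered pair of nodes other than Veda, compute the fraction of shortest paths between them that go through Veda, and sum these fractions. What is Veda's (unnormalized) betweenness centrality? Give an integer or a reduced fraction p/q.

Pairs whose geodesics pass through Veda — Tomas–Nadia: 1/2; Tomas–Giulia: 1/2; Nadia–Giulia: 1/2.
All other pairs contribute 0.
Summing the contributions gives betweenness(Veda) = 3/2.

3/2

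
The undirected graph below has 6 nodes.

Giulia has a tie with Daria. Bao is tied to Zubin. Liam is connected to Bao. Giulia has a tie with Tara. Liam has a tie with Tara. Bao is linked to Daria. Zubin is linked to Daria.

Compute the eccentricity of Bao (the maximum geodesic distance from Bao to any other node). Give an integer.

2

Distances from Bao: Daria:1, Giulia:2, Liam:1, Tara:2, Zubin:1.
The largest is 2 (to Tara and Giulia), so the eccentricity of Bao is 2.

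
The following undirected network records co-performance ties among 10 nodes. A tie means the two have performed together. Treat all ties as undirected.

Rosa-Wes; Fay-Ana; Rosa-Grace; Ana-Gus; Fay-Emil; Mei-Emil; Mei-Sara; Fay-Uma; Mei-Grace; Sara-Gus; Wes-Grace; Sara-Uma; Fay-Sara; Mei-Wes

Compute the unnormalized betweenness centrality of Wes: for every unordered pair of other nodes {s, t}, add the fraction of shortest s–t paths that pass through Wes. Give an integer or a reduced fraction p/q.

Pairs whose geodesics pass through Wes — Ana–Rosa: 3/6; Gus–Rosa: 1/2; Fay–Rosa: 2/4; Uma–Rosa: 1/2; Sara–Rosa: 1/2; Mei–Rosa: 1/2; Emil–Rosa: 1/2.
All other pairs contribute 0.
Summing the contributions gives betweenness(Wes) = 7/2.

7/2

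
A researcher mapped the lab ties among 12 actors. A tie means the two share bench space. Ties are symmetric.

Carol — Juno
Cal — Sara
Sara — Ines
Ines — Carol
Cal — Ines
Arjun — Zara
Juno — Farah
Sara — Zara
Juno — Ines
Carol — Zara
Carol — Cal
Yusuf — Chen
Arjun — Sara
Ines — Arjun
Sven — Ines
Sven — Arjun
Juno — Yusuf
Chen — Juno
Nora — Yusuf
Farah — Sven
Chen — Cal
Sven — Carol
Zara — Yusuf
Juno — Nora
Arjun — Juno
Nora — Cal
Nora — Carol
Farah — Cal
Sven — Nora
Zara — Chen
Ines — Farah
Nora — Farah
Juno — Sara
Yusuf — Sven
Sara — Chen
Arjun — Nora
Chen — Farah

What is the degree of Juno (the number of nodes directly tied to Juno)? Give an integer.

Juno is directly tied to Arjun, Carol, Chen, Farah, Ines, Nora, Sara, and Yusuf. That is 8 neighbors, so the degree of Juno is 8.

8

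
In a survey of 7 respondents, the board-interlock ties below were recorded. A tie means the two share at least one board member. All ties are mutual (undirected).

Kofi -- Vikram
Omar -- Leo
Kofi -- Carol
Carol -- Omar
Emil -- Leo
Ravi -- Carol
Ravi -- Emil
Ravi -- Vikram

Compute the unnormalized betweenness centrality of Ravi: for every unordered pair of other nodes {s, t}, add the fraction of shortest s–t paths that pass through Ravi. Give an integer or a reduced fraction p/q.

5

Pairs whose geodesics pass through Ravi — Kofi–Emil: 2/2; Carol–Emil: 1; Carol–Vikram: 1/2; Omar–Vikram: 1/2; Leo–Vikram: 1; Emil–Vikram: 1.
All other pairs contribute 0.
Summing the contributions gives betweenness(Ravi) = 5.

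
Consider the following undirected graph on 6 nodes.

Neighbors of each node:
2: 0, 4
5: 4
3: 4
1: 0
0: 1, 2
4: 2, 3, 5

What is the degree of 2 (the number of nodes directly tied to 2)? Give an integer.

2 is directly tied to 0 and 4. That is 2 neighbors, so the degree of 2 is 2.

2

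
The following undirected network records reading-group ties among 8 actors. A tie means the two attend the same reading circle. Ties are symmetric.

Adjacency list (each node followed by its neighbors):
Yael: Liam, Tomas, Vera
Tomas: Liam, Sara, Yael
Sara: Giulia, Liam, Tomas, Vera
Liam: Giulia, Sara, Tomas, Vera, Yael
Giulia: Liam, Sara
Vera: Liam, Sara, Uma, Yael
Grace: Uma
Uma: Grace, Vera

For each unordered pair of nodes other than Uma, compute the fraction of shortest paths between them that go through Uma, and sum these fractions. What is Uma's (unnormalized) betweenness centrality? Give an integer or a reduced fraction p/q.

6

Pairs whose geodesics pass through Uma — Yael–Grace: 1; Giulia–Grace: 2/2; Liam–Grace: 1; Sara–Grace: 1; Tomas–Grace: 3/3; Vera–Grace: 1.
All other pairs contribute 0.
Summing the contributions gives betweenness(Uma) = 6.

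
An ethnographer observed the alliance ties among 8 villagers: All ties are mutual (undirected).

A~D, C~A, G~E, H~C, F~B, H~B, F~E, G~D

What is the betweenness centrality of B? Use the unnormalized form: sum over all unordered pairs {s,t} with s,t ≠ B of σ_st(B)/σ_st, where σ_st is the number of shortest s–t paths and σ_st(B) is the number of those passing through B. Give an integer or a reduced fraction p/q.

9/2

Pairs whose geodesics pass through B — E–H: 1; E–C: 1/2; F–H: 1; F–C: 1; F–A: 1/2; H–G: 1/2.
All other pairs contribute 0.
Summing the contributions gives betweenness(B) = 9/2.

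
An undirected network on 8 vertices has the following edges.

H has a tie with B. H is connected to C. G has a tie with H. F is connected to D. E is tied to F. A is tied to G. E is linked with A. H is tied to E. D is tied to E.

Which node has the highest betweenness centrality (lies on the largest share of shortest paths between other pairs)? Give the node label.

Unnormalized betweenness of each node: A:3/2, B:0, C:0, D:0, E:23/2, F:0, G:3/2, H:25/2.
H has the largest value, 25/2, making it the main broker — the node through which the most shortest paths run.

H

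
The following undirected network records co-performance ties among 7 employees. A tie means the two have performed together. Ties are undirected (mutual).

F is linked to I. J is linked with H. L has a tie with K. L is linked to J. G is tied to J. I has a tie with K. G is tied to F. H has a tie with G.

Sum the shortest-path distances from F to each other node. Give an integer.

11

Distances from F: G:1, H:2, I:1, J:2, K:2, L:3.
Sum = 1 + 2 + 1 + 2 + 2 + 3 = 11.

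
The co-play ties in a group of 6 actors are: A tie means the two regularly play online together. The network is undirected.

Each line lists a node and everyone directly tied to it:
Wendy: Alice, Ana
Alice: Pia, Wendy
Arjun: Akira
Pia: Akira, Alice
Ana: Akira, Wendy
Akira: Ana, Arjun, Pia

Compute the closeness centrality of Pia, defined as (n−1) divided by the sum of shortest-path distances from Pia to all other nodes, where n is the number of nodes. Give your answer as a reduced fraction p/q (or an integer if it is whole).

Distances from Pia: Akira:1, Alice:1, Ana:2, Arjun:2, Wendy:2. Sum = 8.
n = 6, so closeness = 5/8.

5/8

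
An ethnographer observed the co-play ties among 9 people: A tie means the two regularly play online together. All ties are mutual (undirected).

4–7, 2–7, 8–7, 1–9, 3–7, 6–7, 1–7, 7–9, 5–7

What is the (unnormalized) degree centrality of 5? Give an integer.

5 is directly tied to 7. That is 1 neighbor, so the degree of 5 is 1.

1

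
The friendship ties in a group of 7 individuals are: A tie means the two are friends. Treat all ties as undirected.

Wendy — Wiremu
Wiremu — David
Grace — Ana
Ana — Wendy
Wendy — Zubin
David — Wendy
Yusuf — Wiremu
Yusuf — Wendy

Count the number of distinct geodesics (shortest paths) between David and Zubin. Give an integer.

1

The shortest distance is 2, and the only length-2 path is David–Wendy–Zubin. So there is exactly 1 shortest path.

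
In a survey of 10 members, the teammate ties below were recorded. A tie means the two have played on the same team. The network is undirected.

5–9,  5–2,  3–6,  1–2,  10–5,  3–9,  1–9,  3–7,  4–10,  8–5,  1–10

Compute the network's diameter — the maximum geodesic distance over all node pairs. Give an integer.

5

Eccentricity of each node (its greatest distance to any other): 1:3, 2:4, 3:4, 4:5, 5:3, 6:5, 7:5, 8:4, 9:3, 10:4.
The maximum eccentricity is 5, realized for instance by the pair 7–4 via 7 – 3 – 9 – 1 – 10 – 4. So the diameter is 5.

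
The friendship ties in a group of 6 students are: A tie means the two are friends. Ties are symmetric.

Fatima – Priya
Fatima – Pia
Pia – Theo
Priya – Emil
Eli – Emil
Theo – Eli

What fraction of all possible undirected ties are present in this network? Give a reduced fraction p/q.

2/5

There are 6 edges and 6 nodes, so the maximum possible is C(6,2) = 15.
Density = 6/15 = 2/5.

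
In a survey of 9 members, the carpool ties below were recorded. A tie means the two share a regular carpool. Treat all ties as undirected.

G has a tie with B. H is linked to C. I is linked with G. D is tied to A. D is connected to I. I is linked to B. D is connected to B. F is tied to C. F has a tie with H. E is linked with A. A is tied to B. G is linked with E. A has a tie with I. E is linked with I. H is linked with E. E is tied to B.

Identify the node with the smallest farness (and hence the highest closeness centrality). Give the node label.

E

Farness (sum of distances to all others) for each node — A:14, B:13, C:20, D:18, E:11, F:20, G:15, H:14, I:13.
The smallest farness is 11, for E, so E has the highest closeness.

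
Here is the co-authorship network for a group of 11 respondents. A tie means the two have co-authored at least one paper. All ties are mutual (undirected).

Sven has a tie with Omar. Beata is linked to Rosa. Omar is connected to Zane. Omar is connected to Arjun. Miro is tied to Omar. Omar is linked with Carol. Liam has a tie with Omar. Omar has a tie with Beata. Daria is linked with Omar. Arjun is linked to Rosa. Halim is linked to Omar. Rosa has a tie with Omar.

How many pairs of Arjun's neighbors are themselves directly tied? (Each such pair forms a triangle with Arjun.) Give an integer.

Arjun's neighbors: Omar and Rosa.
Neighbor pairs that are themselves tied: Arjun–Omar–Rosa. Each forms one triangle with Arjun, for 1 in total.

1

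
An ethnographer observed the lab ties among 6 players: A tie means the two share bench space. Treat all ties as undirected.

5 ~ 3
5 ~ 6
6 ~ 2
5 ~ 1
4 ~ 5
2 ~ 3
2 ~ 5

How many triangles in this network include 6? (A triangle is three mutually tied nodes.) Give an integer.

1

6's neighbors: 2 and 5.
Neighbor pairs that are themselves tied: 6–2–5. Each forms one triangle with 6, for 1 in total.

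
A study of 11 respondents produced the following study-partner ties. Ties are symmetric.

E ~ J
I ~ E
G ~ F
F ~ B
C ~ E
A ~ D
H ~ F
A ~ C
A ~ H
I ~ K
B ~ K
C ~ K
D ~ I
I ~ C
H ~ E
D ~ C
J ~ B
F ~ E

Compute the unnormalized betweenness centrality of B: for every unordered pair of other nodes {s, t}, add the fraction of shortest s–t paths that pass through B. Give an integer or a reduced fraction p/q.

17/4

Pairs whose geodesics pass through B — J–F: 1/2; J–K: 1; J–G: 1/2; F–K: 1; K–H: 1/4; K–G: 1.
All other pairs contribute 0.
Summing the contributions gives betweenness(B) = 17/4.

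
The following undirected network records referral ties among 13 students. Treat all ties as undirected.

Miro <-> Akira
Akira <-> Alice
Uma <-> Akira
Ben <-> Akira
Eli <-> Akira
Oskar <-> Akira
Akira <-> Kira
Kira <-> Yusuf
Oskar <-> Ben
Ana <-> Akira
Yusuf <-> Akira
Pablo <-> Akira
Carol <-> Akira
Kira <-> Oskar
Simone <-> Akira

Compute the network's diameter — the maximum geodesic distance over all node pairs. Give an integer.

Eccentricity of each node (its greatest distance to any other): Akira:1, Alice:2, Ana:2, Ben:2, Carol:2, Eli:2, Kira:2, Miro:2, Oskar:2, Pablo:2, Simone:2, Uma:2, Yusuf:2.
The maximum eccentricity is 2, realized for instance by the pair Carol–Pablo via Carol – Akira – Pablo. So the diameter is 2.

2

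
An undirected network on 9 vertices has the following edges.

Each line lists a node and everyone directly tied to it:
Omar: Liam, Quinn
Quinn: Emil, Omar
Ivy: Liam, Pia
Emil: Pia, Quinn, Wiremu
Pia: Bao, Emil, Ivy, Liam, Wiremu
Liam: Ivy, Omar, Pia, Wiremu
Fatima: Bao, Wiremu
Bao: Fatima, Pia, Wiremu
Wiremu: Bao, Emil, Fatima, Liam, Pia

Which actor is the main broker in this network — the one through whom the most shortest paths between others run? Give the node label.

Unnormalized betweenness of each node: Bao:5/6, Emil:9/2, Fatima:0, Ivy:0, Liam:19/3, Omar:3/2, Pia:37/6, Quinn:1, Wiremu:23/3.
Wiremu has the largest value, 23/3, making it the main broker — the node through which the most shortest paths run.

Wiremu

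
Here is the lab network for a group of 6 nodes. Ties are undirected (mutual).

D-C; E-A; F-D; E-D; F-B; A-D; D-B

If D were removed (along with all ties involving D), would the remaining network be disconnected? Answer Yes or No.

Removing D leaves {B and F} with no path to {A and E}, so the network splits into 3 components. D is a cut vertex.

Yes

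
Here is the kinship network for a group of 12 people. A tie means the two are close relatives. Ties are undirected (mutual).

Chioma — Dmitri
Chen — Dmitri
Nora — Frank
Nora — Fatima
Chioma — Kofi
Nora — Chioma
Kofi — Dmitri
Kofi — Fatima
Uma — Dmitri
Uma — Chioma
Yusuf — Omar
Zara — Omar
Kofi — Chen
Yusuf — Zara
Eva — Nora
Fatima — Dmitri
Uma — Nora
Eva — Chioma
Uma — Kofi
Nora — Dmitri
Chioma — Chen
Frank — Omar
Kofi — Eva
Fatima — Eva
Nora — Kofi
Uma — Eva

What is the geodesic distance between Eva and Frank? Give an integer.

One shortest route is Eva – Nora – Frank, which uses 2 edges, and Eva and Frank are not directly tied, so nothing shorter exists. So d(Eva,Frank) = 2.

2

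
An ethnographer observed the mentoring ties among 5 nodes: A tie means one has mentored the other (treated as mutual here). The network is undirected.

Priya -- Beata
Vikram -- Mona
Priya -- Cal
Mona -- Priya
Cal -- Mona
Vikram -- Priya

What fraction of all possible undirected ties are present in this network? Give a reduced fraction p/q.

3/5

There are 6 edges and 5 nodes, so the maximum possible is C(5,2) = 10.
Density = 6/10 = 3/5.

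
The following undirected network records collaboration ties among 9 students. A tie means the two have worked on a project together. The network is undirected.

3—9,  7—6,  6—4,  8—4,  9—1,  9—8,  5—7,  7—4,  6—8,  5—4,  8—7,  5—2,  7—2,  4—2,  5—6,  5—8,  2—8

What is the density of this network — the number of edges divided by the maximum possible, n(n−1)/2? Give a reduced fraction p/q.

17/36

There are 17 edges and 9 nodes, so the maximum possible is C(9,2) = 36.
Density = 17/36.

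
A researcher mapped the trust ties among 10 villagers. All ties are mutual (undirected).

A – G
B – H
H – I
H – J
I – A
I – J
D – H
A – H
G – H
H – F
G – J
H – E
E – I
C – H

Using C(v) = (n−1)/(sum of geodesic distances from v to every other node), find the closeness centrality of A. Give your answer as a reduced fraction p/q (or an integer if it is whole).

3/5

Distances from A: B:2, C:2, D:2, E:2, F:2, G:1, H:1, I:1, J:2. Sum = 15.
n = 10, so closeness = 9/15 = 3/5.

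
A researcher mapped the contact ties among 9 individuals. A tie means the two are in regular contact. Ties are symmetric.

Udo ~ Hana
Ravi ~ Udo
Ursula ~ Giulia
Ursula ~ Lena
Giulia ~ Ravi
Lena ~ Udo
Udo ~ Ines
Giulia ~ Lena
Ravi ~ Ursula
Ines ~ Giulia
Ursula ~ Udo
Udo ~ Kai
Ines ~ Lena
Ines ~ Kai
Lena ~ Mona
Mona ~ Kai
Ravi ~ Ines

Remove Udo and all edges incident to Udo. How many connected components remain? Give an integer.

Without Udo, the remaining ties split the others into: {Giulia, Ines, Kai, Lena, Mona, Ravi, Ursula}; {Hana}.
That's 2 separate components.

2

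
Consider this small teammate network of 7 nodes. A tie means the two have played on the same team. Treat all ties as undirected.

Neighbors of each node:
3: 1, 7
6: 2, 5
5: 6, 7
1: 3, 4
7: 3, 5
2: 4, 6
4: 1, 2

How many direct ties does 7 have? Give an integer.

2

7 is directly tied to 3 and 5. That is 2 neighbors, so the degree of 7 is 2.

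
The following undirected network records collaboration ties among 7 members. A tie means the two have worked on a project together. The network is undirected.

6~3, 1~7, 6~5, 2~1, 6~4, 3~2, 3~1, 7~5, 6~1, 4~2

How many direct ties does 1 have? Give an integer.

1 is directly tied to 2, 3, 6, and 7. That is 4 neighbors, so the degree of 1 is 4.

4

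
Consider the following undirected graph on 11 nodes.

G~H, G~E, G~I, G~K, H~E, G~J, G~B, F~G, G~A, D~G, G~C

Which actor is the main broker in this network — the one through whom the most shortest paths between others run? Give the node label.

Unnormalized betweenness of each node: A:0, B:0, C:0, D:0, E:0, F:0, G:44, H:0, I:0, J:0, K:0.
G has the largest value, 44, making it the main broker — the node through which the most shortest paths run.

G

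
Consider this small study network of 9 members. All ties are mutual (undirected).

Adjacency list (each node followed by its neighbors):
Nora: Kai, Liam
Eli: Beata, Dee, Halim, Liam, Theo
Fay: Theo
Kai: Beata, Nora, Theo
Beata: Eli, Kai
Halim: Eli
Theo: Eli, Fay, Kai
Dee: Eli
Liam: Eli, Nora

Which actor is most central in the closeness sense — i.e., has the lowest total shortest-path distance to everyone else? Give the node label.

Farness (sum of distances to all others) for each node — Beata:15, Dee:18, Eli:11, Fay:20, Halim:18, Kai:15, Liam:15, Nora:17, Theo:13.
The smallest farness is 11, for Eli, so Eli has the highest closeness.

Eli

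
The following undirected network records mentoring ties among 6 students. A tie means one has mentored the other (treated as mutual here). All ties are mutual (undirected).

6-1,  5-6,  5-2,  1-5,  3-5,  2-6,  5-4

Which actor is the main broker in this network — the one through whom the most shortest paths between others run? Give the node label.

5

Unnormalized betweenness of each node: 1:0, 2:0, 3:0, 4:0, 5:15/2, 6:1/2.
5 has the largest value, 15/2, making it the main broker — the node through which the most shortest paths run.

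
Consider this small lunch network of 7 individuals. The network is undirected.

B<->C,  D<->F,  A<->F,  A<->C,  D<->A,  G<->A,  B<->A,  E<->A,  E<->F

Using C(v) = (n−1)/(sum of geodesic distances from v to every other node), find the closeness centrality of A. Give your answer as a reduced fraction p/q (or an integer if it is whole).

1

Distances from A: B:1, C:1, D:1, E:1, F:1, G:1. Sum = 6.
n = 7, so closeness = 6/6 = 1.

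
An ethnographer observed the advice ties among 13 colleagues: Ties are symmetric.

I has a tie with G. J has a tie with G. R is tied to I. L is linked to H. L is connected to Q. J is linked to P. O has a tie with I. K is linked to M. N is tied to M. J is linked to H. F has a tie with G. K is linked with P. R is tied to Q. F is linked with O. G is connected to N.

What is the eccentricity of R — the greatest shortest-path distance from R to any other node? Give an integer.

Distances from R: F:3, G:2, H:3, I:1, J:3, K:5, L:2, M:4, N:3, O:2, P:4, Q:1.
The largest is 5 (to K), so the eccentricity of R is 5.

5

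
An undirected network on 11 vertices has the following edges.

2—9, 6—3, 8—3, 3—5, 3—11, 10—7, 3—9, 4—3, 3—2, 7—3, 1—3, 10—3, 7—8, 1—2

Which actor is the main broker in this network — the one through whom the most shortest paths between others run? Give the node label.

Unnormalized betweenness of each node: 1:0, 2:1/2, 3:40, 4:0, 5:0, 6:0, 7:1/2, 8:0, 9:0, 10:0, 11:0.
3 has the largest value, 40, making it the main broker — the node through which the most shortest paths run.

3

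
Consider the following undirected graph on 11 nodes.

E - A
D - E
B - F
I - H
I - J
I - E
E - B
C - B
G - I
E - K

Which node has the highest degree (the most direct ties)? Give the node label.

E

Degrees — A:1, B:3, C:1, D:1, E:5, F:1, G:1, H:1, I:4, J:1, K:1.
The maximum is 5, attained only by E.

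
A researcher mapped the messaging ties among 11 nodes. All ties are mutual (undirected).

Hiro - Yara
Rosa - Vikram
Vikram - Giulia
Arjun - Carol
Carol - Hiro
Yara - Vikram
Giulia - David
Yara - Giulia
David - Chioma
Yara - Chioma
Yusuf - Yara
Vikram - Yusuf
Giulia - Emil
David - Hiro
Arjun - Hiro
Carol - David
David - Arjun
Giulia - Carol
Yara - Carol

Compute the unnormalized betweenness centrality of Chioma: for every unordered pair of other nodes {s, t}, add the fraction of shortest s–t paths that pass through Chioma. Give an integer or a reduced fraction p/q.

9/20

Pairs whose geodesics pass through Chioma — Yara–David: 1/4; Yusuf–David: 1/5.
All other pairs contribute 0.
Summing the contributions gives betweenness(Chioma) = 9/20.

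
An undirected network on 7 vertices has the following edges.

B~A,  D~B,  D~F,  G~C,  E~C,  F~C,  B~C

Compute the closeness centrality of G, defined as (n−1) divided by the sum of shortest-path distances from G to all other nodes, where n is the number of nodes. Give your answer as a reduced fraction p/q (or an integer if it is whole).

Distances from G: A:3, B:2, C:1, D:3, E:2, F:2. Sum = 13.
n = 7, so closeness = 6/13.

6/13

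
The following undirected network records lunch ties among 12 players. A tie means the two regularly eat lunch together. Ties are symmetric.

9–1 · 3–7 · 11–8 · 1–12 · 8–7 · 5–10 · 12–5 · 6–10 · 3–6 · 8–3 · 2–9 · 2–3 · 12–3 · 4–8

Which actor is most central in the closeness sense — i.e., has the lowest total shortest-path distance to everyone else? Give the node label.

3

Farness (sum of distances to all others) for each node — 1:28, 2:24, 3:17, 4:32, 5:28, 6:24, 7:24, 8:22, 9:30, 10:30, 11:32, 12:21.
The smallest farness is 17, for 3, so 3 has the highest closeness.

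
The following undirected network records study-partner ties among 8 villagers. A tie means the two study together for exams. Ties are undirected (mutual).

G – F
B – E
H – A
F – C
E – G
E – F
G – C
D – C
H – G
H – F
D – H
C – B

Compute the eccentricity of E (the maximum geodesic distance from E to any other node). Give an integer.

3

Distances from E: A:3, B:1, C:2, D:3, F:1, G:1, H:2.
The largest is 3 (to D and A), so the eccentricity of E is 3.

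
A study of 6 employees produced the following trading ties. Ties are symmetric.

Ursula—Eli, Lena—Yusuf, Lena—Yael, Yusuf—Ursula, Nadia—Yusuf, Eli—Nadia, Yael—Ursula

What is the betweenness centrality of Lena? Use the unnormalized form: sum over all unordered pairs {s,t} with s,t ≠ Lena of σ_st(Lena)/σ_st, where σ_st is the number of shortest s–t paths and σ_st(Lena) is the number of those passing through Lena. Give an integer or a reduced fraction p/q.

Pairs whose geodesics pass through Lena — Nadia–Yael: 1/3; Yusuf–Yael: 1/2.
All other pairs contribute 0.
Summing the contributions gives betweenness(Lena) = 5/6.

5/6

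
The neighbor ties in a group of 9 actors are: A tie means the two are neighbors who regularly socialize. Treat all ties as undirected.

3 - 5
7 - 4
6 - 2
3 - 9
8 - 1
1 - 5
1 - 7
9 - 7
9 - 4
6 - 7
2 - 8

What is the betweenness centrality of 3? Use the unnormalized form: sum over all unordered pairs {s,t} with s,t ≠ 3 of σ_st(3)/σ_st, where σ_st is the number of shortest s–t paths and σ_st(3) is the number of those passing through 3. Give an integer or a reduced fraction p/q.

Pairs whose geodesics pass through 3 — 4–5: 1/2; 5–9: 1.
All other pairs contribute 0.
Summing the contributions gives betweenness(3) = 3/2.

3/2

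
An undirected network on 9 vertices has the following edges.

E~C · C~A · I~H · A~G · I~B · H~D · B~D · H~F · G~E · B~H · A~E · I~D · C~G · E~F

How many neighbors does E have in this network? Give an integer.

E is directly tied to A, C, F, and G. That is 4 neighbors, so the degree of E is 4.

4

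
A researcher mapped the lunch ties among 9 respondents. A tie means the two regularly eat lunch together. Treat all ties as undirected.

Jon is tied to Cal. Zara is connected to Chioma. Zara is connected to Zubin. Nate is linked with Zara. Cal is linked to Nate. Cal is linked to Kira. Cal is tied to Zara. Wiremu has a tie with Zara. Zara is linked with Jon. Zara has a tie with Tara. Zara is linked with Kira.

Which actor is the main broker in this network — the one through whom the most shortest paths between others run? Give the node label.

Unnormalized betweenness of each node: Cal:3/2, Chioma:0, Jon:0, Kira:0, Nate:0, Tara:0, Wiremu:0, Zara:47/2, Zubin:0.
Zara has the largest value, 47/2, making it the main broker — the node through which the most shortest paths run.

Zara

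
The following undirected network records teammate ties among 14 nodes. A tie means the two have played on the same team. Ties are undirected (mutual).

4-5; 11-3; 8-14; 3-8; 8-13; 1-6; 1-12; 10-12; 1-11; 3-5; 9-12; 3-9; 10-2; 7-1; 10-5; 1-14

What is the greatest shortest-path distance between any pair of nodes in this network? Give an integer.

Eccentricity of each node (its greatest distance to any other): 1:4, 2:5, 3:3, 4:5, 5:4, 6:5, 7:5, 8:4, 9:3, 10:4, 11:4, 12:4, 13:5, 14:4.
The maximum eccentricity is 5, realized for instance by the pair 13–2 via 13 – 8 – 3 – 5 – 10 – 2. So the diameter is 5.

5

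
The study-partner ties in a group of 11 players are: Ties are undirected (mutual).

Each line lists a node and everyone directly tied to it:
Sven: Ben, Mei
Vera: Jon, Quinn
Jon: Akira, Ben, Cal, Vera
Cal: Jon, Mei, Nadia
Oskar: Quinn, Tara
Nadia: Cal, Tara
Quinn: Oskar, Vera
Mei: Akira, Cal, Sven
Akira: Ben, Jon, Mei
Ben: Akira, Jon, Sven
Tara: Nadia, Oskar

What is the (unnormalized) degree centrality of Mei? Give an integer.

3

Mei is directly tied to Akira, Cal, and Sven. That is 3 neighbors, so the degree of Mei is 3.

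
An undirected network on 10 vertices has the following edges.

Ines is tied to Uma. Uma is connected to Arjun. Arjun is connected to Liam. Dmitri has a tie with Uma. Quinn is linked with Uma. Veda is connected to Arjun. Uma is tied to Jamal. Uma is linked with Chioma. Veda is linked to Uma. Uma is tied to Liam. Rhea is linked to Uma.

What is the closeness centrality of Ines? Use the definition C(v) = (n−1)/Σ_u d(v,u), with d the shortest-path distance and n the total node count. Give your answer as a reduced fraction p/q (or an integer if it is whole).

Distances from Ines: Arjun:2, Chioma:2, Dmitri:2, Jamal:2, Liam:2, Quinn:2, Rhea:2, Uma:1, Veda:2. Sum = 17.
n = 10, so closeness = 9/17.

9/17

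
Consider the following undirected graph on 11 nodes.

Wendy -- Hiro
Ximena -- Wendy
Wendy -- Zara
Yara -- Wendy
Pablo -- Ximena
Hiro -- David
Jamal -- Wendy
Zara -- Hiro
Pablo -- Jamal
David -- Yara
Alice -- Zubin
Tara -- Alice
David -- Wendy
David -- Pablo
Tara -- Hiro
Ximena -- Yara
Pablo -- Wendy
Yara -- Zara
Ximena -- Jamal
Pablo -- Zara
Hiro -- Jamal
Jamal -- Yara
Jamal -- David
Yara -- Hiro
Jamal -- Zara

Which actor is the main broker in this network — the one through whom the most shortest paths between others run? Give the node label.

Hiro

Unnormalized betweenness of each node: Alice:9, David:6/5, Hiro:106/5, Jamal:97/30, Pablo:7/10, Tara:16, Wendy:97/30, Ximena:1/5, Yara:61/30, Zara:6/5, Zubin:0.
Hiro has the largest value, 106/5, making it the main broker — the node through which the most shortest paths run.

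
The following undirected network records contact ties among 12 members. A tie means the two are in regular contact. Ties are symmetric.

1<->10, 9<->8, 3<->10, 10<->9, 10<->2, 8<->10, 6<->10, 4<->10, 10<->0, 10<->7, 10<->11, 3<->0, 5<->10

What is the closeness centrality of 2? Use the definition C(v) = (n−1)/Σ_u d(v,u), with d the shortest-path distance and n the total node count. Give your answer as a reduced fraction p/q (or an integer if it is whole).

Distances from 2: 0:2, 1:2, 3:2, 4:2, 5:2, 6:2, 7:2, 8:2, 9:2, 10:1, 11:2. Sum = 21.
n = 12, so closeness = 11/21.

11/21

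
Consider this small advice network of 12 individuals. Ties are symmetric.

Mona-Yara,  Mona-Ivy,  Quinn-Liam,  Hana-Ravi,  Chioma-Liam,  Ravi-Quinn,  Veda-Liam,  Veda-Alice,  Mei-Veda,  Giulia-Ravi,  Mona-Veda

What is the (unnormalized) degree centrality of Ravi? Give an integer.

Ravi is directly tied to Giulia, Hana, and Quinn. That is 3 neighbors, so the degree of Ravi is 3.

3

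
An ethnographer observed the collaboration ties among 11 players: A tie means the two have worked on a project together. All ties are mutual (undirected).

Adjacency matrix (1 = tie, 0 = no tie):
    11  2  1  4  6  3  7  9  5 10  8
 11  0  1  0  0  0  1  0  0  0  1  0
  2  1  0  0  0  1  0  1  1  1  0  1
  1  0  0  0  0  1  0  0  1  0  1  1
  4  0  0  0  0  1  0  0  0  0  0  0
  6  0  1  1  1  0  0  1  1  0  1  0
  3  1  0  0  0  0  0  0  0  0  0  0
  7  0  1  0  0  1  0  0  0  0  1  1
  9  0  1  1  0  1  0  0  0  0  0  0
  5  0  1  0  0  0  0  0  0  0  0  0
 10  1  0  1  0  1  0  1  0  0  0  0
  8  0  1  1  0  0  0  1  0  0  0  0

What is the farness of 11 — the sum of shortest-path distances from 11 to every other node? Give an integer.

18

Distances from 11: 1:2, 2:1, 3:1, 4:3, 5:2, 6:2, 7:2, 8:2, 9:2, 10:1.
Sum = 2 + 1 + 1 + 3 + 2 + 2 + 2 + 2 + 2 + 1 = 18.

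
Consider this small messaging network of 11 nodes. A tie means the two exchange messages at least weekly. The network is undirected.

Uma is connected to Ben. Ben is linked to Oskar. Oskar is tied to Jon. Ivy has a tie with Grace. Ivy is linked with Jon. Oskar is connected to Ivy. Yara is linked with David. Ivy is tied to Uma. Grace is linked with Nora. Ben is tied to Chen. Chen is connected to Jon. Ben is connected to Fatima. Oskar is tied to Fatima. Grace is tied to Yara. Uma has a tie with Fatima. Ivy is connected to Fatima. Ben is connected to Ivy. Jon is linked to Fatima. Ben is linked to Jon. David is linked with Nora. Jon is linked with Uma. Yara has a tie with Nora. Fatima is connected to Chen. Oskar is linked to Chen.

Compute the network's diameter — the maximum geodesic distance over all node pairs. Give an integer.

Eccentricity of each node (its greatest distance to any other): Ben:4, Chen:5, David:5, Fatima:4, Grace:3, Ivy:3, Jon:4, Nora:4, Oskar:4, Uma:4, Yara:4.
The maximum eccentricity is 5, realized for instance by the pair David–Chen via David – Yara – Grace – Ivy – Ben – Chen. So the diameter is 5.

5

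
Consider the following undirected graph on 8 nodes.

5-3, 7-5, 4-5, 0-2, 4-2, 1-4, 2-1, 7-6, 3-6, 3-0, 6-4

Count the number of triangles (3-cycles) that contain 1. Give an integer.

1

1's neighbors: 2 and 4.
Neighbor pairs that are themselves tied: 1–2–4. Each forms one triangle with 1, for 1 in total.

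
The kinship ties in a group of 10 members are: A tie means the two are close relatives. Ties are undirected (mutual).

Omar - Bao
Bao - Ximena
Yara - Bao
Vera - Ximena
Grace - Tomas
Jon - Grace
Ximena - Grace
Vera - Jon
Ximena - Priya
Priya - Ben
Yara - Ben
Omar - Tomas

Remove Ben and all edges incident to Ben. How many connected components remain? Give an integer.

Ben's neighbors (Priya and Yara) remain reachable from one another through other ties, so the rest of the network stays in one piece.

1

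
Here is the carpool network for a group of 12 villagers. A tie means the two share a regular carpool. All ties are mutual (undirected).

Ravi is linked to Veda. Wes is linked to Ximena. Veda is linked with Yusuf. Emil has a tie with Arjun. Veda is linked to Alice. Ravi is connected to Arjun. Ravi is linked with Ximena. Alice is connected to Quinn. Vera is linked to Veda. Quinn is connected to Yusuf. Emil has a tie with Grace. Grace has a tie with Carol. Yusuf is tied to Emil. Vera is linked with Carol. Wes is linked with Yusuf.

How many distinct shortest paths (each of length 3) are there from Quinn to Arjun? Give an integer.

The shortest distance is 3, and the only length-3 path is Quinn–Yusuf–Emil–Arjun. So there is exactly 1 shortest path.

1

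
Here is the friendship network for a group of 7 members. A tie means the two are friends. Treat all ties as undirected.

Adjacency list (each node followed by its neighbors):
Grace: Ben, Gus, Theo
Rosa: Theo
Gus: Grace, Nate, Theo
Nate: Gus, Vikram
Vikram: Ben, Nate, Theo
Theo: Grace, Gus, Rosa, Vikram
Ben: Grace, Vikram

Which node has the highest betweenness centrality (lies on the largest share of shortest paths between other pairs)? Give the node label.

Unnormalized betweenness of each node: Ben:1/2, Grace:2, Gus:2, Nate:1/2, Rosa:0, Theo:6, Vikram:3.
Theo has the largest value, 6, making it the main broker — the node through which the most shortest paths run.

Theo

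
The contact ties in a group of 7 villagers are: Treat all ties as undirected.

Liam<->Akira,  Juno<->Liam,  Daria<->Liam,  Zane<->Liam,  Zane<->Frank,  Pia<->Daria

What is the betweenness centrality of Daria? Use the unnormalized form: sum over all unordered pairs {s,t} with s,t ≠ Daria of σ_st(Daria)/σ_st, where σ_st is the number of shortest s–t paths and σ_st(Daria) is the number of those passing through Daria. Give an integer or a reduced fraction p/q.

5

Pairs whose geodesics pass through Daria — Zane–Pia: 1; Liam–Pia: 1; Juno–Pia: 1; Frank–Pia: 1; Pia–Akira: 1.
All other pairs contribute 0.
Summing the contributions gives betweenness(Daria) = 5.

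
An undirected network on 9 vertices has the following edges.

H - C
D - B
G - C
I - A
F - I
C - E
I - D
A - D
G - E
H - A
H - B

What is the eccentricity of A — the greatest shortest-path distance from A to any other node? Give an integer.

Distances from A: B:2, C:2, D:1, E:3, F:2, G:3, H:1, I:1.
The largest is 3 (to G and E), so the eccentricity of A is 3.

3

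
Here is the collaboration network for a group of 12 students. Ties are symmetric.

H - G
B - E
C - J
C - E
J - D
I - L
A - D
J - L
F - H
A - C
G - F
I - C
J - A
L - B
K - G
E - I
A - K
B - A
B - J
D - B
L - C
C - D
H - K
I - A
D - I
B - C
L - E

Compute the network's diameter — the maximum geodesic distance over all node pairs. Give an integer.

5

Eccentricity of each node (its greatest distance to any other): A:3, B:4, C:4, D:4, E:5, F:5, G:4, H:4, I:4, J:4, K:3, L:5.
The maximum eccentricity is 5, realized for instance by the pair E–F via E – C – A – K – H – F. So the diameter is 5.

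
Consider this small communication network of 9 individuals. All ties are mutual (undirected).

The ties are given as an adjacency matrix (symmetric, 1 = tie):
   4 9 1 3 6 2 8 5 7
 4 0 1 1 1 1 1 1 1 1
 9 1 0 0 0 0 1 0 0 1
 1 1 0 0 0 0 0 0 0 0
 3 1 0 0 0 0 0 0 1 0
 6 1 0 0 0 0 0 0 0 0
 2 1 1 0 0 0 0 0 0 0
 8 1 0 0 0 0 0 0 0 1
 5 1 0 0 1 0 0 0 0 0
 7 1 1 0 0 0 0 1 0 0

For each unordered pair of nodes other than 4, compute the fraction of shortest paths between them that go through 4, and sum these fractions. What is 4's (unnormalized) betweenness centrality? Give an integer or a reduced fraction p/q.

Pairs whose geodesics pass through 4 — 9–1: 1; 9–3: 1; 9–6: 1; 9–8: 1/2; 9–5: 1; 1–3: 1; 1–6: 1; 1–2: 1; 1–8: 1; 1–5: 1; 1–7: 1; 3–6: 1; 3–2: 1; 3–8: 1 … (+10 more pairs).
All other pairs contribute 0.
Summing the contributions gives betweenness(4) = 23.

23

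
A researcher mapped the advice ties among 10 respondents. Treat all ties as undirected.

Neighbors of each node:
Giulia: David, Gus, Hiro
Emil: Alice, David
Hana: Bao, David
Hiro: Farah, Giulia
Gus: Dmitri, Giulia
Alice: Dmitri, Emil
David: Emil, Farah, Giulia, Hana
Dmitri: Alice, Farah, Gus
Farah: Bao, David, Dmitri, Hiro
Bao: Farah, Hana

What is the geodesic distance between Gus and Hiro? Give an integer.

2

One shortest route is Gus – Giulia – Hiro, which uses 2 edges, and Gus and Hiro are not directly tied, so nothing shorter exists. So d(Gus,Hiro) = 2.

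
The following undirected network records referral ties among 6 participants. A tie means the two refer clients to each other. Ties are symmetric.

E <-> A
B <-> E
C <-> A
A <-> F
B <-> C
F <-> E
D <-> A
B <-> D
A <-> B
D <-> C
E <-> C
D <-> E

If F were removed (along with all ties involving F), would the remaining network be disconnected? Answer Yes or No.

Even without F, every remaining node can still reach every other (the residual graph is connected), so F is not a cut vertex.

No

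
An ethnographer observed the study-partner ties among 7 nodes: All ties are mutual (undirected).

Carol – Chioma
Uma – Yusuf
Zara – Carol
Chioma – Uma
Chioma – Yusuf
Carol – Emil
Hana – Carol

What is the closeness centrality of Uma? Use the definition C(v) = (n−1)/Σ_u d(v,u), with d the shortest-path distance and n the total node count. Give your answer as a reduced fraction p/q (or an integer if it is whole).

6/13

Distances from Uma: Carol:2, Chioma:1, Emil:3, Hana:3, Yusuf:1, Zara:3. Sum = 13.
n = 7, so closeness = 6/13.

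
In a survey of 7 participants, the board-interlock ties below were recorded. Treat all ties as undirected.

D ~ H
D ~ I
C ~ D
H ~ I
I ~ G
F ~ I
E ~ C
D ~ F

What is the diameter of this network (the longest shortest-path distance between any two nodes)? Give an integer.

4

Eccentricity of each node (its greatest distance to any other): C:3, D:2, E:4, F:3, G:4, H:3, I:3.
The maximum eccentricity is 4, realized for instance by the pair E–G via E – C – D – I – G. So the diameter is 4.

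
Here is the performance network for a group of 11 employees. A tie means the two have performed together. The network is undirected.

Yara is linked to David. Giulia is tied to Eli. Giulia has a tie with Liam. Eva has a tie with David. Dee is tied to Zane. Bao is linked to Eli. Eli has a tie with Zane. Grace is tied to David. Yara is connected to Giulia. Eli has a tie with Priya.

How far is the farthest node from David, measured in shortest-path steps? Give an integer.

Distances from David: Bao:4, Dee:5, Eli:3, Eva:1, Giulia:2, Grace:1, Liam:3, Priya:4, Yara:1, Zane:4.
The largest is 5 (to Dee), so the eccentricity of David is 5.

5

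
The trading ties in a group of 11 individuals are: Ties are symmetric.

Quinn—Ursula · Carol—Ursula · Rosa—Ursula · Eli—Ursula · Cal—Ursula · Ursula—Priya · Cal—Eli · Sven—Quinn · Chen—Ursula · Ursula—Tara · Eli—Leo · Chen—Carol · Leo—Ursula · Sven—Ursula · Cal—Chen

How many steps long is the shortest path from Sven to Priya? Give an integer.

One shortest route is Sven – Ursula – Priya, which uses 2 edges, and Sven and Priya are not directly tied, so nothing shorter exists. So d(Sven,Priya) = 2.

2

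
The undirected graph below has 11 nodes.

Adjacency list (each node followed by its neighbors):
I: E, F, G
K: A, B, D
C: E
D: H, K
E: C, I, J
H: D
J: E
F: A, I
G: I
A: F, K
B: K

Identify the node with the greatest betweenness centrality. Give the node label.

Unnormalized betweenness of each node: A:24, B:0, C:0, D:9, E:17, F:25, G:0, H:0, I:27, J:0, K:23.
I has the largest value, 27, making it the main broker — the node through which the most shortest paths run.

I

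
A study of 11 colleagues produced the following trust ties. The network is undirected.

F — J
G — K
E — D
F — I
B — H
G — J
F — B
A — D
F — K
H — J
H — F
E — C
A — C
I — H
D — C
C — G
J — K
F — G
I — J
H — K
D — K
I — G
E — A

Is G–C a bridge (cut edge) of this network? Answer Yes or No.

Even without that edge, G still reaches C via G – K – D – C, so the network stays connected. Not a bridge.

No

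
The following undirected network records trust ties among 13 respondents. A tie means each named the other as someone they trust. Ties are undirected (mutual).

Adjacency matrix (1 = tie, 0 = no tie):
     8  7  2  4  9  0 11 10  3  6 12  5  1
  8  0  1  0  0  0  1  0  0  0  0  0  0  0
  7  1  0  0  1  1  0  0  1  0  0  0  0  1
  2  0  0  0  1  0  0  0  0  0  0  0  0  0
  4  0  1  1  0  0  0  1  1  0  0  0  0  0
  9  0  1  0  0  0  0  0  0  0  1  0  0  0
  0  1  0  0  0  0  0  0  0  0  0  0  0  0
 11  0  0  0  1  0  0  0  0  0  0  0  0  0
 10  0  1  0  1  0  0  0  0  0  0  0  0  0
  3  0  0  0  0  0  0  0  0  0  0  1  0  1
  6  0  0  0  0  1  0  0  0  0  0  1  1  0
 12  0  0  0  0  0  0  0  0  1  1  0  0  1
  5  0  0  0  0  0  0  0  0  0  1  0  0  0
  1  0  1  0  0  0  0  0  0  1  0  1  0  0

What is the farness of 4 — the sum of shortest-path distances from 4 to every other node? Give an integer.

26

Distances from 4: 0:3, 1:2, 2:1, 3:3, 5:4, 6:3, 7:1, 8:2, 9:2, 10:1, 11:1, 12:3.
Sum = 3 + 2 + 1 + 3 + 4 + 3 + 1 + 2 + 2 + 1 + 1 + 3 = 26.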